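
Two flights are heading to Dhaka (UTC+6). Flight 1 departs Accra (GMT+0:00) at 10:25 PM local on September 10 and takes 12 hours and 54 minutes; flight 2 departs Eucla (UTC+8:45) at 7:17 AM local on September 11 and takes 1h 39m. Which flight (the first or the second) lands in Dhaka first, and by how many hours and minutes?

the second, by 11 hours 8 minutes

Flight 1 departs at 10:25 PM UTC (Sep 10).
+12 hours and 54 minutes → arrive 11:19 AM UTC on Sep 11.
Flight 2 in UTC: 7:17 AM − 8:45 = 10:32 PM on Sep 10.
+1 hour 39 minutes → arrive 12:11 AM UTC on Sep 11.
Flight 2 lands earlier by 11 hours 8 minutes.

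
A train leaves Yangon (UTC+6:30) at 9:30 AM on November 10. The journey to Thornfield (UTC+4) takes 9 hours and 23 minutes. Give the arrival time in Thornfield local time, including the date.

4:23 PM on November 10

Convert departure to UTC: 9:30 AM − 6:30 = 3:00 AM UTC on Nov 10.
Add 9 hours and 23 minutes travel time → 12:23 PM UTC.
Thornfield is UTC+4:00, so local arrival = 12:23 PM + 4:00 = 4:23 PM on Nov 10.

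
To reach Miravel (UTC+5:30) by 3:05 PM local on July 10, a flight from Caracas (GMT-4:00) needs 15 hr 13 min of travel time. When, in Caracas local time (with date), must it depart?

Target arrival in UTC: 3:05 PM − 5:30 = 9:35 AM on Jul 10.
Subtract 15 hours 13 minutes → departure 6:22 PM UTC on Jul 9.
Caracas is UTC−4:00: 6:22 PM − 4:00 = 2:22 PM on Jul 9.

2:22 PM on July 9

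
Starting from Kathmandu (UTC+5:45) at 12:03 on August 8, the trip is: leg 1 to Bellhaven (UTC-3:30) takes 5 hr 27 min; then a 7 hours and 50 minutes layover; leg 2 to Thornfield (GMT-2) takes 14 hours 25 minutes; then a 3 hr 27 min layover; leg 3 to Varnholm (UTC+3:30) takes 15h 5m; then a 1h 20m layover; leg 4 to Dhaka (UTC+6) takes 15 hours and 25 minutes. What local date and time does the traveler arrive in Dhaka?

Convert departure to UTC: 12:03 − 5:45 = 06:18 UTC on Aug 8.
Add 5 hours 27 minutes leg 1 → 11:45 UTC.
Add 7 hours 50 minutes layover in Bellhaven → 19:35 UTC.
Add 14 hours and 25 minutes leg 2 → 10:00 UTC (Aug 9).
Add 3 hours and 27 minutes layover in Thornfield → 13:27 UTC.
Add 15 hours 5 minutes leg 3 → 04:32 UTC (Aug 10).
Add 1 hour 20 minutes layover in Varnholm → 05:52 UTC.
Add 15 hours 25 minutes leg 4 → 21:17 UTC.
Dhaka is UTC+6:00, so local arrival = 21:17 + 6:00 = 03:17 on Aug 11.

03:17 on August 11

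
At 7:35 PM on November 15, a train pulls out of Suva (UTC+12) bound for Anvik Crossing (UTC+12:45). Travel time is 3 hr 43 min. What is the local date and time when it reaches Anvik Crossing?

12:03 AM on November 16

Convert departure to UTC: 7:35 PM − 12:00 = 7:35 AM UTC on Nov 15.
Add 3 hours 43 minutes travel time → 11:18 AM UTC.
Anvik Crossing is UTC+12:45, so local arrival = 11:18 AM + 12:45 = 12:03 AM on Nov 16.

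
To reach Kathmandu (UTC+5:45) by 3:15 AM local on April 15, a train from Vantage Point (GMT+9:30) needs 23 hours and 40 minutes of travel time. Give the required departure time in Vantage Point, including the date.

7:20 AM on April 14

Target arrival in UTC: 3:15 AM − 5:45 = 9:30 PM on Apr 14.
Subtract 23 hours 40 minutes → departure 9:50 PM UTC on Apr 13.
Vantage Point is UTC+9:30: 9:50 PM + 9:30 = 7:20 AM on Apr 14.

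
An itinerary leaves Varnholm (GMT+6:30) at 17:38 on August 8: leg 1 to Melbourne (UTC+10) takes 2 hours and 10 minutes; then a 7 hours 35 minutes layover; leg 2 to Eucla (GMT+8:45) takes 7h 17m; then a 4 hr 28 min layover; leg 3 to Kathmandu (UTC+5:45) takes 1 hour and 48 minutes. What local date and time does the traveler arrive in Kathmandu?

16:11 on August 9

Convert departure to UTC: 17:38 − 6:30 = 11:08 UTC on Aug 8.
Add 2 hours 10 minutes leg 1 → 13:18 UTC.
Add 7 hours and 35 minutes layover in Melbourne → 20:53 UTC.
Add 7 hours and 17 minutes leg 2 → 04:10 UTC (Aug 9).
Add 4 hours 28 minutes layover in Eucla → 08:38 UTC.
Add 1 hour and 48 minutes leg 3 → 10:26 UTC.
Kathmandu is UTC+5:45, so local arrival = 10:26 + 5:45 = 16:11 on Aug 9.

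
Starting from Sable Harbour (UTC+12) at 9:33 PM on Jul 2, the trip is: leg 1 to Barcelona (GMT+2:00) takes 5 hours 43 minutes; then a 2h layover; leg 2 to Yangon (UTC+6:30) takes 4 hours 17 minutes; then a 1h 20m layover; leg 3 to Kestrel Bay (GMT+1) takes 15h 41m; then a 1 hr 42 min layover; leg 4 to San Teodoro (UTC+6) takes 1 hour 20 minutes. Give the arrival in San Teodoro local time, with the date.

11:36 PM on July 3

Convert departure to UTC: 9:33 PM − 12:00 = 9:33 AM UTC on Jul 2.
Add 5 hours 43 minutes leg 1 → 3:16 PM UTC.
Add 2 hours layover in Barcelona → 5:16 PM UTC.
Add 4 hours and 17 minutes leg 2 → 9:33 PM UTC.
Add 1 hour 20 minutes layover in Yangon → 10:53 PM UTC.
Add 15 hours and 41 minutes leg 3 → 2:34 PM UTC (Jul 3).
Add 1 hour 42 minutes layover in Kestrel Bay → 4:16 PM UTC.
Add 1 hour 20 minutes leg 4 → 5:36 PM UTC.
San Teodoro is UTC+6:00, so local arrival = 5:36 PM + 6:00 = 11:36 PM on Jul 3.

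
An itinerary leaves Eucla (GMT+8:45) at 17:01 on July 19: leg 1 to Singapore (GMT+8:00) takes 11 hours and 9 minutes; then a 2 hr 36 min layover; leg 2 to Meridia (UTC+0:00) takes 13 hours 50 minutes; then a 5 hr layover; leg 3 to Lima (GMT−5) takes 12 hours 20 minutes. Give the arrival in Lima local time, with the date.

Convert departure to UTC: 17:01 − 8:45 = 08:16 UTC on Jul 19.
Add 11 hours and 9 minutes leg 1 → 19:25 UTC.
Add 2 hours and 36 minutes layover in Singapore → 22:01 UTC.
Add 13 hours 50 minutes leg 2 → 11:51 UTC (Jul 20).
Add 5 hours layover in Meridia → 16:51 UTC.
Add 12 hours 20 minutes leg 3 → 05:11 UTC (Jul 21).
Lima is UTC−5:00, so local arrival = 05:11 − 5:00 = 00:11 on Jul 21.

00:11 on July 21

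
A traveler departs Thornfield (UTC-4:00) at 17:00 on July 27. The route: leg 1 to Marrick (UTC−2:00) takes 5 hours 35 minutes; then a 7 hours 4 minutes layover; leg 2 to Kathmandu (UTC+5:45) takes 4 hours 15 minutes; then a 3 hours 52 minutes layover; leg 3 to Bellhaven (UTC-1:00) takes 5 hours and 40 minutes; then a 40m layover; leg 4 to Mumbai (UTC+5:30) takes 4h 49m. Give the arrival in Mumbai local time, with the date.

10:25 on Jul 29

Convert departure to UTC: 17:00 + 4:00 = 21:00 UTC on Jul 27.
Add 5 hours and 35 minutes leg 1 → 02:35 UTC (Jul 28).
Add 7 hours 4 minutes layover in Marrick → 09:39 UTC.
Add 4 hours and 15 minutes leg 2 → 13:54 UTC.
Add 3 hours and 52 minutes layover in Kathmandu → 17:46 UTC.
Add 5 hours and 40 minutes leg 3 → 23:26 UTC.
Add 40 minutes layover in Bellhaven → 00:06 UTC (Jul 29).
Add 4 hours 49 minutes leg 4 → 04:55 UTC.
Mumbai is UTC+5:30, so local arrival = 04:55 + 5:30 = 10:25 on Jul 29.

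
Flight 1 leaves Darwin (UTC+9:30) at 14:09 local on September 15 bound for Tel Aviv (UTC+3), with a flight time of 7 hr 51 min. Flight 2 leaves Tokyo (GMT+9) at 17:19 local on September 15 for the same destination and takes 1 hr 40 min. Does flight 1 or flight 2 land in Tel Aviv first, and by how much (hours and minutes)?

the second, by 2 hours 31 minutes

Flight 1 in UTC: 14:09 − 9:30 = 04:39 on Sep 15.
+7 hours and 51 minutes → arrive 12:30 UTC on Sep 15.
Flight 2 in UTC: 17:19 − 9:00 = 08:19 on Sep 15.
+1 hour and 40 minutes → arrive 09:59 UTC on Sep 15.
Flight 2 lands earlier by 2 hours 31 minutes.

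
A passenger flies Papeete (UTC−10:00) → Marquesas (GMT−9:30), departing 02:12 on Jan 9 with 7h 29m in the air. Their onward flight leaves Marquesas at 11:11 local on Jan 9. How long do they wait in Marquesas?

1 hour

Convert departure to UTC: 02:12 + 10:00 = 12:12 UTC on Jan 9.
Add 7 hours and 29 minutes flight time → 19:41 UTC.
Marquesas is UTC−9:30, so local arrival = 19:41 − 9:30 = 10:11 on Jan 9.
Layover = 11:11 − 10:11 = 1 hour.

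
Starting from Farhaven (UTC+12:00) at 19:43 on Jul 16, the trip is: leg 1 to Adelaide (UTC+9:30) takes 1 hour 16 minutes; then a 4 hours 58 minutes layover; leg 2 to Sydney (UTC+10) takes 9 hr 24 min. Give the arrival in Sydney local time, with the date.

09:21 on Jul 17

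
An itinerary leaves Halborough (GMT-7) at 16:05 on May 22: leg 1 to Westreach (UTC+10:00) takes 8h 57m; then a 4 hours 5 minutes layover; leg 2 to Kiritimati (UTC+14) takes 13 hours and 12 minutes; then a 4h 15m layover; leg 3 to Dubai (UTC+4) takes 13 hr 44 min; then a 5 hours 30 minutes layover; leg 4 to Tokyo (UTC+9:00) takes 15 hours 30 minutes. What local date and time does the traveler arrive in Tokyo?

01:18 on May 26

Convert departure to UTC: 16:05 + 7:00 = 23:05 UTC on May 22.
Add 8 hours and 57 minutes leg 1 → 08:02 UTC (May 23).
Add 4 hours 5 minutes layover in Westreach → 12:07 UTC.
Add 13 hours and 12 minutes leg 2 → 01:19 UTC (May 24).
Add 4 hours 15 minutes layover in Kiritimati → 05:34 UTC.
Add 13 hours 44 minutes leg 3 → 19:18 UTC.
Add 5 hours 30 minutes layover in Dubai → 00:48 UTC (May 25).
Add 15 hours 30 minutes leg 4 → 16:18 UTC.
Tokyo is UTC+9:00, so local arrival = 16:18 + 9:00 = 01:18 on May 26.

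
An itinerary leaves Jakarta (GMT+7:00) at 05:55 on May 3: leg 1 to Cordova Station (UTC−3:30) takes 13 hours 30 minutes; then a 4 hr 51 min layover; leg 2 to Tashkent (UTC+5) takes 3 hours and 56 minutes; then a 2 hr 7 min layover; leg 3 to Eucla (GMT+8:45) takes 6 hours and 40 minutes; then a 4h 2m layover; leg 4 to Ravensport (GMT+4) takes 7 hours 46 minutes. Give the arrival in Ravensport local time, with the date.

Convert departure to UTC: 05:55 − 7:00 = 22:55 UTC on May 2.
Add 13 hours 30 minutes leg 1 → 12:25 UTC (May 3).
Add 4 hours and 51 minutes layover in Cordova Station → 17:16 UTC.
Add 3 hours 56 minutes leg 2 → 21:12 UTC.
Add 2 hours and 7 minutes layover in Tashkent → 23:19 UTC.
Add 6 hours and 40 minutes leg 3 → 05:59 UTC (May 4).
Add 4 hours and 2 minutes layover in Eucla → 10:01 UTC.
Add 7 hours 46 minutes leg 4 → 17:47 UTC.
Ravensport is UTC+4:00, so local arrival = 17:47 + 4:00 = 21:47 on May 4.

21:47 on May 4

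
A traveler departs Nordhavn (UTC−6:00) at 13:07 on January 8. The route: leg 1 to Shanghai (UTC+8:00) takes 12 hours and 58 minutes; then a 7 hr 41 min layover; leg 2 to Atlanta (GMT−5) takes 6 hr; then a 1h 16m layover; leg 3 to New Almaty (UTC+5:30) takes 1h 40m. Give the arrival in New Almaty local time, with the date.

06:12 on Jan 10

Convert departure to UTC: 13:07 + 6:00 = 19:07 UTC on Jan 8.
Add 12 hours 58 minutes leg 1 → 08:05 UTC (Jan 9).
Add 7 hours 41 minutes layover in Shanghai → 15:46 UTC.
Add 6 hours leg 2 → 21:46 UTC.
Add 1 hour and 16 minutes layover in Atlanta → 23:02 UTC.
Add 1 hour and 40 minutes leg 3 → 00:42 UTC (Jan 10).
New Almaty is UTC+5:30, so local arrival = 00:42 + 5:30 = 06:12 on Jan 10.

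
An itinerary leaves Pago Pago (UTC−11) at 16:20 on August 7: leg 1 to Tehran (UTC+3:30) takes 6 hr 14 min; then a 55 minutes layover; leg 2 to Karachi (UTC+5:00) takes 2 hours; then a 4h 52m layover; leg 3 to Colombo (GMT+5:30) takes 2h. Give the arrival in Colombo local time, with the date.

00:51 on August 9

Convert departure to UTC: 16:20 + 11:00 = 03:20 UTC on Aug 8.
Add 6 hours and 14 minutes leg 1 → 09:34 UTC.
Add 55 minutes layover in Tehran → 10:29 UTC.
Add 2 hours leg 2 → 12:29 UTC.
Add 4 hours and 52 minutes layover in Karachi → 17:21 UTC.
Add 2 hours leg 3 → 19:21 UTC.
Colombo is UTC+5:30, so local arrival = 19:21 + 5:30 = 00:51 on Aug 9.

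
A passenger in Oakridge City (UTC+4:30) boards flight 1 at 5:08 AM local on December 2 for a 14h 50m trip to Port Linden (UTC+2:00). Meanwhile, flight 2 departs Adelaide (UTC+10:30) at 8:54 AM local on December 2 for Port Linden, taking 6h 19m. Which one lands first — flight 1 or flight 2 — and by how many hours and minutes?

the second, by 10 hours 45 minutes

Flight 1 in UTC: 5:08 AM − 4:30 = 12:38 AM on Dec 2.
+14 hours and 50 minutes → arrive 3:28 PM UTC on Dec 2.
Flight 2 in UTC: 8:54 AM − 10:30 = 10:24 PM on Dec 1.
+6 hours and 19 minutes → arrive 4:43 AM UTC on Dec 2.
Flight 2 lands earlier by 10 hours 45 minutes.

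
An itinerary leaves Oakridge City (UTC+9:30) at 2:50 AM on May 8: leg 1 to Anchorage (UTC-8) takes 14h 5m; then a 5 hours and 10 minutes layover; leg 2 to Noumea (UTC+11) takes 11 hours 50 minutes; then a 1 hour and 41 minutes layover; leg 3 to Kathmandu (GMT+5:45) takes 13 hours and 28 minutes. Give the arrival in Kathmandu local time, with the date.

9:19 PM on May 9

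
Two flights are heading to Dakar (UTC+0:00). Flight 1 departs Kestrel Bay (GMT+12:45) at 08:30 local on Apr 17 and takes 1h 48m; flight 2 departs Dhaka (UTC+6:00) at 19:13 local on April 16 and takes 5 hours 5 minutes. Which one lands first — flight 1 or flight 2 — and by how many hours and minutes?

Flight 1 in UTC: 08:30 − 12:45 = 19:45 on Apr 16.
+1 hour and 48 minutes → arrive 21:33 UTC on Apr 16.
Flight 2 in UTC: 19:13 − 6:00 = 13:13 on Apr 16.
+5 hours and 5 minutes → arrive 18:18 UTC on Apr 16.
Flight 2 lands earlier by 3 hours 15 minutes.

the second, by 3 hours 15 minutes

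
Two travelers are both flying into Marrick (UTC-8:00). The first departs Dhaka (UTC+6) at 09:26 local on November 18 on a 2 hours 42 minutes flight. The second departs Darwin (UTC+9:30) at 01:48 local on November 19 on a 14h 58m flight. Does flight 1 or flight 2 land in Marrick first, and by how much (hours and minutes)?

Flight 1 in UTC: 09:26 − 6:00 = 03:26 on Nov 18.
+2 hours 42 minutes → arrive 06:08 UTC on Nov 18.
Flight 2 in UTC: 01:48 − 9:30 = 16:18 on Nov 18.
+14 hours and 58 minutes → arrive 07:16 UTC on Nov 19.
Flight 1 lands earlier by 25 hours 8 minutes.

the first, by 25 hours 8 minutes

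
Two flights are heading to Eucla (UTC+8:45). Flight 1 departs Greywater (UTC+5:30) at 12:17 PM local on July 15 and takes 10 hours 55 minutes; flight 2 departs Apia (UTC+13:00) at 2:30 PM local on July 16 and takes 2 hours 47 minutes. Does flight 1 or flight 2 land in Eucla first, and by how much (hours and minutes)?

the first, by 10 hours 35 minutes

Flight 1 in UTC: 12:17 PM − 5:30 = 6:47 AM on Jul 15.
+10 hours and 55 minutes → arrive 5:42 PM UTC on Jul 15.
Flight 2 in UTC: 2:30 PM − 13:00 = 1:30 AM on Jul 16.
+2 hours 47 minutes → arrive 4:17 AM UTC on Jul 16.
Flight 1 lands earlier by 10 hours 35 minutes.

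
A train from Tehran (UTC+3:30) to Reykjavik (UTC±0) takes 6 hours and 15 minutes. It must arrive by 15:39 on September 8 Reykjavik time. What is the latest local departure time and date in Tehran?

Target arrival is already UTC: 15:39 on Sep 8.
Subtract 6 hours and 15 minutes → departure 09:24 UTC on Sep 8.
Tehran is UTC+3:30: 09:24 + 3:30 = 12:54 on Sep 8.

12:54 on September 8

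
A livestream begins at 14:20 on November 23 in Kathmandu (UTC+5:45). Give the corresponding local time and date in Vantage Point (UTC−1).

In UTC: 14:20 − 5:45 = 08:35 on Nov 23.
Vantage Point is UTC−1:00: 08:35 − 1:00 = 07:35 on Nov 23.

07:35 on November 23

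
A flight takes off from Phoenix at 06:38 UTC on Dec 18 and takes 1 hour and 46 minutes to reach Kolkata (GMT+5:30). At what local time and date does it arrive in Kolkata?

Departure is given in UTC: 06:38 on Dec 18.
Add 1 hour 46 minutes → 08:24 UTC.
Kolkata is UTC+5:30: 08:24 + 5:30 = 13:54 on Dec 18.

13:54 on Dec 18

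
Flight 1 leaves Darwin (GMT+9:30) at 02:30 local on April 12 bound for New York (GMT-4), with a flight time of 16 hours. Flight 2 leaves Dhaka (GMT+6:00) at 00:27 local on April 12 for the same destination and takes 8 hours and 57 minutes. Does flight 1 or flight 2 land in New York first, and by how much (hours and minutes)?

Flight 1 in UTC: 02:30 − 9:30 = 17:00 on Apr 11.
+16 hours → arrive 09:00 UTC on Apr 12.
Flight 2 in UTC: 00:27 − 6:00 = 18:27 on Apr 11.
+8 hours and 57 minutes → arrive 03:24 UTC on Apr 12.
Flight 2 lands earlier by 5 hours 36 minutes.

the second, by 5 hours 36 minutes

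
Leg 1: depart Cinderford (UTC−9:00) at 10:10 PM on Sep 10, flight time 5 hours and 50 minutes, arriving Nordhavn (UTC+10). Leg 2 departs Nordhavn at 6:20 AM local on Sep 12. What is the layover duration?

Convert departure to UTC: 10:10 PM + 9:00 = 7:10 AM UTC on Sep 11.
Add 5 hours 50 minutes flight time → 1:00 PM UTC.
Nordhavn is UTC+10:00, so local arrival = 1:00 PM + 10:00 = 11:00 PM on Sep 11.
Layover = 6:20 AM − 11:00 PM (+1 day) = 7 hours 20 minutes.

7 hours 20 minutes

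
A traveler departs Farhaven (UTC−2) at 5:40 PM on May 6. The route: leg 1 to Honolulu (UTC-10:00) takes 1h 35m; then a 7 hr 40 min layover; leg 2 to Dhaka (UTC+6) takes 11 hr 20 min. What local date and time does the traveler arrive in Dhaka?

Convert departure to UTC: 5:40 PM + 2:00 = 7:40 PM UTC on May 6.
Add 1 hour and 35 minutes leg 1 → 9:15 PM UTC.
Add 7 hours and 40 minutes layover in Honolulu → 4:55 AM UTC (May 7).
Add 11 hours and 20 minutes leg 2 → 4:15 PM UTC.
Dhaka is UTC+6:00, so local arrival = 4:15 PM + 6:00 = 10:15 PM on May 7.

10:15 PM on May 7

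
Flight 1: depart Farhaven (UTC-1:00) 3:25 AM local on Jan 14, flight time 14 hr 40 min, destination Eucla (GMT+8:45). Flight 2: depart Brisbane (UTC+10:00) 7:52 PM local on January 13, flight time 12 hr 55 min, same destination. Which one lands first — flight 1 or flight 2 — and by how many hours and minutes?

Flight 1 in UTC: 3:25 AM + 1:00 = 4:25 AM on Jan 14.
+14 hours and 40 minutes → arrive 7:05 PM UTC on Jan 14.
Flight 2 in UTC: 7:52 PM − 10:00 = 9:52 AM on Jan 13.
+12 hours and 55 minutes → arrive 10:47 PM UTC on Jan 13.
Flight 2 lands earlier by 20 hours 18 minutes.

the second, by 20 hours 18 minutes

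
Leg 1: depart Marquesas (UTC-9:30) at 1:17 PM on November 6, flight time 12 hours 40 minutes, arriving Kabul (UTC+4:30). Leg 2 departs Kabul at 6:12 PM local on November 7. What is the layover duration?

Convert departure to UTC: 1:17 PM + 9:30 = 10:47 PM UTC on Nov 6.
Add 12 hours and 40 minutes flight time → 11:27 AM UTC (Nov 7).
Kabul is UTC+4:30, so local arrival = 11:27 AM + 4:30 = 3:57 PM on Nov 7.
Layover = 6:12 PM − 3:57 PM = 2 hours 15 minutes.

2 hours 15 minutes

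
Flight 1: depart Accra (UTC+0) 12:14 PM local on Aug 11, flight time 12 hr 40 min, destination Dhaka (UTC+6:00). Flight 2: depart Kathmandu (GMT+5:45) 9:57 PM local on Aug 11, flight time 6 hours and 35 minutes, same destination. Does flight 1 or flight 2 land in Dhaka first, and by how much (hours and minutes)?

the second, by 2 hours 7 minutes

Flight 1 departs at 12:14 PM UTC (Aug 11).
+12 hours 40 minutes → arrive 12:54 AM UTC on Aug 12.
Flight 2 in UTC: 9:57 PM − 5:45 = 4:12 PM on Aug 11.
+6 hours and 35 minutes → arrive 10:47 PM UTC on Aug 11.
Flight 2 lands earlier by 2 hours 7 minutes.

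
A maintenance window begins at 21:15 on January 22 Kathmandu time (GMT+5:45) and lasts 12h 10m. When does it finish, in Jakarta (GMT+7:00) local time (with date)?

Convert start to UTC: 21:15 − 5:45 = 15:30 UTC on Jan 22.
Add 12 hours 10 minutes duration → 03:40 UTC (Jan 23).
Jakarta is UTC+7:00, so local end time = 03:40 + 7:00 = 10:40 on Jan 23.

10:40 on January 23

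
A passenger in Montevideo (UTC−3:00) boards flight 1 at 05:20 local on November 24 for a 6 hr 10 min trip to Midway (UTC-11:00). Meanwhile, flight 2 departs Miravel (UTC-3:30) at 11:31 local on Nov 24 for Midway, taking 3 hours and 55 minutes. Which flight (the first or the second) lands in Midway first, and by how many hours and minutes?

the first, by 4 hours 26 minutes

Flight 1 in UTC: 05:20 + 3:00 = 08:20 on Nov 24.
+6 hours and 10 minutes → arrive 14:30 UTC on Nov 24.
Flight 2 in UTC: 11:31 + 3:30 = 15:01 on Nov 24.
+3 hours 55 minutes → arrive 18:56 UTC on Nov 24.
Flight 1 lands earlier by 4 hours 26 minutes.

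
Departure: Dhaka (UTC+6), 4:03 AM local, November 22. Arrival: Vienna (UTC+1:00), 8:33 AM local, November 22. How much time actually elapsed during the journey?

9 hours 30 minutes

Departure in UTC: 4:03 AM − 6:00 = 10:03 PM on Nov 21.
Arrival in UTC: 8:33 AM − 1:00 = 7:33 AM on Nov 22.
Elapsed = 7:33 AM − 10:03 PM (+1 day) = 9 hours 30 minutes.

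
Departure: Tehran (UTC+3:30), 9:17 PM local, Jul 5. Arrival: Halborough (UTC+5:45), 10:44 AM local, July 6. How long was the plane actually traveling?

11 hours 12 minutes

Departure in UTC: 9:17 PM − 3:30 = 5:47 PM on Jul 5.
Arrival in UTC: 10:44 AM − 5:45 = 4:59 AM on Jul 6.
Elapsed = 4:59 AM − 5:47 PM (+1 day) = 11 hours 12 minutes.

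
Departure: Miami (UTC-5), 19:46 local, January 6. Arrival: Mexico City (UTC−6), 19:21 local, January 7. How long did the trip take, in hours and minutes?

24 hours 35 minutes

Mexico City is 1:00 behind Miami.
Clock-face elapsed time (ignoring zones) is 23 hours 35 minutes.
Actual elapsed = 23 hours 35 minutes + 1:00 = 24 hours 35 minutes.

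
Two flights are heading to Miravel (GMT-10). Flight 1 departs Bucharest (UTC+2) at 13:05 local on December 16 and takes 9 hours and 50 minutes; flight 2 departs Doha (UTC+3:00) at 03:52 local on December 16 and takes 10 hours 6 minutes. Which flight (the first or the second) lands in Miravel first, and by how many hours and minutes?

Flight 1 in UTC: 13:05 − 2:00 = 11:05 on Dec 16.
+9 hours 50 minutes → arrive 20:55 UTC on Dec 16.
Flight 2 in UTC: 03:52 − 3:00 = 00:52 on Dec 16.
+10 hours and 6 minutes → arrive 10:58 UTC on Dec 16.
Flight 2 lands earlier by 9 hours 57 minutes.

the second, by 9 hours 57 minutes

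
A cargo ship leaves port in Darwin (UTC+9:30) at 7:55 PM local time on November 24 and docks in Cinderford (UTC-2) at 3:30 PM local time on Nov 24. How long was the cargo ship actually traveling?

7 hours 5 minutes

Departure in UTC: 7:55 PM − 9:30 = 10:25 AM on Nov 24.
Arrival in UTC: 3:30 PM + 2:00 = 5:30 PM on Nov 24.
Elapsed = 5:30 PM − 10:25 AM = 7 hours 5 minutes.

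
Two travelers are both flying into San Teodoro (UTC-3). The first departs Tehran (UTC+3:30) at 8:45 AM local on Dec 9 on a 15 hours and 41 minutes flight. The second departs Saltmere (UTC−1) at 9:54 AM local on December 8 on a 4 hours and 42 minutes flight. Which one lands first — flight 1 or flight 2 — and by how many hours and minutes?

the second, by 29 hours 20 minutes

Flight 1 in UTC: 8:45 AM − 3:30 = 5:15 AM on Dec 9.
+15 hours 41 minutes → arrive 8:56 PM UTC on Dec 9.
Flight 2 in UTC: 9:54 AM + 1:00 = 10:54 AM on Dec 8.
+4 hours and 42 minutes → arrive 3:36 PM UTC on Dec 8.
Flight 2 lands earlier by 29 hours 20 minutes.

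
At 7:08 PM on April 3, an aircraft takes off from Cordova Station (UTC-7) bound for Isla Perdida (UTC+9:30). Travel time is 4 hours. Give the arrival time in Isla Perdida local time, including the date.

Convert departure to UTC: 7:08 PM + 7:00 = 2:08 AM UTC on Apr 4.
Add 4 hours travel time → 6:08 AM UTC.
Isla Perdida is UTC+9:30, so local arrival = 6:08 AM + 9:30 = 3:38 PM on Apr 4.

3:38 PM on Apr 4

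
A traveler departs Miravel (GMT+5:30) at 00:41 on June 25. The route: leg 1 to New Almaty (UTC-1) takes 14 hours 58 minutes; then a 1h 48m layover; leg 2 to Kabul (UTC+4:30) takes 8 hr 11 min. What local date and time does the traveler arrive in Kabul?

Convert departure to UTC: 00:41 − 5:30 = 19:11 UTC on Jun 24.
Add 14 hours 58 minutes leg 1 → 10:09 UTC (Jun 25).
Add 1 hour and 48 minutes layover in New Almaty → 11:57 UTC.
Add 8 hours and 11 minutes leg 2 → 20:08 UTC.
Kabul is UTC+4:30, so local arrival = 20:08 + 4:30 = 00:38 on Jun 26.

00:38 on June 26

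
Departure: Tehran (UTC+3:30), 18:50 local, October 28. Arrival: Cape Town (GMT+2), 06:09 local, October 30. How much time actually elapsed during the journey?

36 hours 49 minutes

Departure in UTC: 18:50 − 3:30 = 15:20 on Oct 28.
Arrival in UTC: 06:09 − 2:00 = 04:09 on Oct 30.
Elapsed = 04:09 − 15:20 (+2 days) = 36 hours 49 minutes.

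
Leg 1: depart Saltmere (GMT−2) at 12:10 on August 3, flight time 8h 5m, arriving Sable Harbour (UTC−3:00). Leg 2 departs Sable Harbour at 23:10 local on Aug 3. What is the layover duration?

3 hours 55 minutes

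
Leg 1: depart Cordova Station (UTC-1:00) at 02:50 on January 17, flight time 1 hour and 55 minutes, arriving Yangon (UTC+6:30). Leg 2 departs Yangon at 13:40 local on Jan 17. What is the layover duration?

1 hour 25 minutes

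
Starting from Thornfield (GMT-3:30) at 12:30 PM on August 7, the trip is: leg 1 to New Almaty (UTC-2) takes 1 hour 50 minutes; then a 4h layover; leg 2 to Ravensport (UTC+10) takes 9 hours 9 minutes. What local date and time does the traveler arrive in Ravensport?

4:59 PM on August 8

Convert departure to UTC: 12:30 PM + 3:30 = 4:00 PM UTC on Aug 7.
Add 1 hour 50 minutes leg 1 → 5:50 PM UTC.
Add 4 hours layover in New Almaty → 9:50 PM UTC.
Add 9 hours 9 minutes leg 2 → 6:59 AM UTC (Aug 8).
Ravensport is UTC+10:00, so local arrival = 6:59 AM + 10:00 = 4:59 PM on Aug 8.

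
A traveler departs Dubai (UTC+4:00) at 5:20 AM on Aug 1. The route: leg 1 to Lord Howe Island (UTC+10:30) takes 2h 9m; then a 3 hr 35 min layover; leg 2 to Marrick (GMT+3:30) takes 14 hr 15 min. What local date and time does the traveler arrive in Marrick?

12:49 AM on August 2

Convert departure to UTC: 5:20 AM − 4:00 = 1:20 AM UTC on Aug 1.
Add 2 hours 9 minutes leg 1 → 3:29 AM UTC.
Add 3 hours 35 minutes layover in Lord Howe Island → 7:04 AM UTC.
Add 14 hours and 15 minutes leg 2 → 9:19 PM UTC.
Marrick is UTC+3:30, so local arrival = 9:19 PM + 3:30 = 12:49 AM on Aug 2.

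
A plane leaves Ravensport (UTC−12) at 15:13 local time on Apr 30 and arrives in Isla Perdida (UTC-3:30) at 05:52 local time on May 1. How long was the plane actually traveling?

6 hours 9 minutes

Isla Perdida is 8:30 ahead of Ravensport.
Clock-face elapsed time (ignoring zones) is 14 hours 39 minutes.
Actual elapsed = 14 hours 39 minutes − 8:30 = 6 hours 9 minutes.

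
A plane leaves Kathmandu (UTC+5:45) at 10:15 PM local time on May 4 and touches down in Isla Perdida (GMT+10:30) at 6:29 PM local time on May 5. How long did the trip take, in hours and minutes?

15 hours 29 minutes

Departure in UTC: 10:15 PM − 5:45 = 4:30 PM on May 4.
Arrival in UTC: 6:29 PM − 10:30 = 7:59 AM on May 5.
Elapsed = 7:59 AM − 4:30 PM (+1 day) = 15 hours 29 minutes.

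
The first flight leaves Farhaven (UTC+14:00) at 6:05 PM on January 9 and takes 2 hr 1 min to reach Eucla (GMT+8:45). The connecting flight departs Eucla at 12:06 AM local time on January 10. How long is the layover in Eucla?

9 hours 15 minutes

Convert departure to UTC: 6:05 PM − 14:00 = 4:05 AM UTC on Jan 9.
Add 2 hours 1 minute flight time → 6:06 AM UTC.
Eucla is UTC+8:45, so local arrival = 6:06 AM + 8:45 = 2:51 PM on Jan 9.
Layover = 12:06 AM − 2:51 PM (+1 day) = 9 hours 15 minutes.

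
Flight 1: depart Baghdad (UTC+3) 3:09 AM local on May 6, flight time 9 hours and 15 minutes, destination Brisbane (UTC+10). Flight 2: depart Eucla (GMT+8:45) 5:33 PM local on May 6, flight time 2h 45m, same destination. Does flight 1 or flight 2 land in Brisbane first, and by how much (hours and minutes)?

Flight 1 in UTC: 3:09 AM − 3:00 = 12:09 AM on May 6.
+9 hours 15 minutes → arrive 9:24 AM UTC on May 6.
Flight 2 in UTC: 5:33 PM − 8:45 = 8:48 AM on May 6.
+2 hours 45 minutes → arrive 11:33 AM UTC on May 6.
Flight 1 lands earlier by 2 hours 9 minutes.

the first, by 2 hours 9 minutes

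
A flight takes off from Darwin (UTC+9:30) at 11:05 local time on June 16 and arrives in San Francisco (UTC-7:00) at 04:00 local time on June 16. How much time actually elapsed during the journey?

Departure in UTC: 11:05 − 9:30 = 01:35 on Jun 16.
Arrival in UTC: 04:00 + 7:00 = 11:00 on Jun 16.
Elapsed = 11:00 − 01:35 = 9 hours 25 minutes.

9 hours 25 minutes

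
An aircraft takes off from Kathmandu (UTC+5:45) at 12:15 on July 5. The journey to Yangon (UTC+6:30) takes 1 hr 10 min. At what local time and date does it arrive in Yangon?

14:10 on July 5

Yangon is 0:45 ahead of Kathmandu.
After 1 hour 10 minutes it is 13:25 in Kathmandu.
Shift by the zone difference: 13:25 + 0:45 = 14:10 on Jul 5 in Yangon.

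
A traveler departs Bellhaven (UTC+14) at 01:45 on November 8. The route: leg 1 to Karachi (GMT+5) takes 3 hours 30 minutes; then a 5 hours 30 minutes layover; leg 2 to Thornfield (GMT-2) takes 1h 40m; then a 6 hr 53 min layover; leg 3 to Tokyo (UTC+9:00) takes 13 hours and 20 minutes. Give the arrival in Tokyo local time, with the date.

03:38 on November 9

Convert departure to UTC: 01:45 − 14:00 = 11:45 UTC on Nov 7.
Add 3 hours and 30 minutes leg 1 → 15:15 UTC.
Add 5 hours and 30 minutes layover in Karachi → 20:45 UTC.
Add 1 hour 40 minutes leg 2 → 22:25 UTC.
Add 6 hours 53 minutes layover in Thornfield → 05:18 UTC (Nov 8).
Add 13 hours 20 minutes leg 3 → 18:38 UTC.
Tokyo is UTC+9:00, so local arrival = 18:38 + 9:00 = 03:38 on Nov 9.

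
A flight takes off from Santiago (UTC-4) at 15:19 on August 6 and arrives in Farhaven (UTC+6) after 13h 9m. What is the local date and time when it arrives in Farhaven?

Convert departure to UTC: 15:19 + 4:00 = 19:19 UTC on Aug 6.
Add 13 hours and 9 minutes travel time → 08:28 UTC (Aug 7).
Farhaven is UTC+6:00, so local arrival = 08:28 + 6:00 = 14:28 on Aug 7.

14:28 on Aug 7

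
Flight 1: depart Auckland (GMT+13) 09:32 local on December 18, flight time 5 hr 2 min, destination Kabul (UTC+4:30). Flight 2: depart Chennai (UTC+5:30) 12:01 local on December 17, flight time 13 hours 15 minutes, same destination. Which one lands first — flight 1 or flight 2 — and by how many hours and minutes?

the second, by 5 hours 48 minutes

Flight 1 in UTC: 09:32 − 13:00 = 20:32 on Dec 17.
+5 hours and 2 minutes → arrive 01:34 UTC on Dec 18.
Flight 2 in UTC: 12:01 − 5:30 = 06:31 on Dec 17.
+13 hours 15 minutes → arrive 19:46 UTC on Dec 17.
Flight 2 lands earlier by 5 hours 48 minutes.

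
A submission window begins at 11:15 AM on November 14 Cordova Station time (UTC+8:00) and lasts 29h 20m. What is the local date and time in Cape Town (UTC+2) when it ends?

Convert start to UTC: 11:15 AM − 8:00 = 3:15 AM UTC on Nov 14.
Add 29 hours and 20 minutes duration → 8:35 AM UTC (Nov 15).
Cape Town is UTC+2:00, so local end time = 8:35 AM + 2:00 = 10:35 AM on Nov 15.

10:35 AM on November 15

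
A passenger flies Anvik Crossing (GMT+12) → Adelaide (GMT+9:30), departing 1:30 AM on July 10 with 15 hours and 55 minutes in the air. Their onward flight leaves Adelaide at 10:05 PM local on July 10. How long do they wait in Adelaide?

Convert departure to UTC: 1:30 AM − 12:00 = 1:30 PM UTC on Jul 9.
Add 15 hours 55 minutes flight time → 5:25 AM UTC (Jul 10).
Adelaide is UTC+9:30, so local arrival = 5:25 AM + 9:30 = 2:55 PM on Jul 10.
Layover = 10:05 PM − 2:55 PM = 7 hours 10 minutes.

7 hours 10 minutes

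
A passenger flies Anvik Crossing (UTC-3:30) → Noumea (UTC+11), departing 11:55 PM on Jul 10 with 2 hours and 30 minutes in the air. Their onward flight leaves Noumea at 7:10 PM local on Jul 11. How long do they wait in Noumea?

2 hours 15 minutes

Convert departure to UTC: 11:55 PM + 3:30 = 3:25 AM UTC on Jul 11.
Add 2 hours 30 minutes flight time → 5:55 AM UTC.
Noumea is UTC+11:00, so local arrival = 5:55 AM + 11:00 = 4:55 PM on Jul 11.
Layover = 7:10 PM − 4:55 PM = 2 hours 15 minutes.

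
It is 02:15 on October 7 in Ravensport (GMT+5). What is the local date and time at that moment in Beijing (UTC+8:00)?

05:15 on October 7

Beijing is 3:00 ahead of Ravensport.
Shift by the zone difference: 02:15 + 3:00 = 05:15 on Oct 7 in Beijing.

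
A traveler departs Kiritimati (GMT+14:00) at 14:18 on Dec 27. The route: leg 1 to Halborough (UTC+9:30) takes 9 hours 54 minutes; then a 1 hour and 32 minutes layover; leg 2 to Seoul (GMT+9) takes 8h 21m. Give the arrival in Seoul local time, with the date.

Convert departure to UTC: 14:18 − 14:00 = 00:18 UTC on Dec 27.
Add 9 hours 54 minutes leg 1 → 10:12 UTC.
Add 1 hour 32 minutes layover in Halborough → 11:44 UTC.
Add 8 hours and 21 minutes leg 2 → 20:05 UTC.
Seoul is UTC+9:00, so local arrival = 20:05 + 9:00 = 05:05 on Dec 28.

05:05 on December 28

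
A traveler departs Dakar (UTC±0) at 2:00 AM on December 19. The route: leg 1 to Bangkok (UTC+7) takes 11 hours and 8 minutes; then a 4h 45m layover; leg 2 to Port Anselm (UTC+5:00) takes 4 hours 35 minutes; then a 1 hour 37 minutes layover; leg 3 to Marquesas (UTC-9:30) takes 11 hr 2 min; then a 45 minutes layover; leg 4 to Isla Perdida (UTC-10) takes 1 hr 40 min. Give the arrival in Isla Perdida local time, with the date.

3:32 AM on December 20

Dakar is at UTC+0, so departure is already 2:00 AM UTC on Dec 19.
Add 11 hours and 8 minutes leg 1 → 1:08 PM UTC.
Add 4 hours 45 minutes layover in Bangkok → 5:53 PM UTC.
Add 4 hours 35 minutes leg 2 → 10:28 PM UTC.
Add 1 hour and 37 minutes layover in Port Anselm → 12:05 AM UTC (Dec 20).
Add 11 hours 2 minutes leg 3 → 11:07 AM UTC.
Add 45 minutes layover in Marquesas → 11:52 AM UTC.
Add 1 hour 40 minutes leg 4 → 1:32 PM UTC.
Isla Perdida is UTC−10:00, so local arrival = 1:32 PM − 10:00 = 3:32 AM on Dec 20.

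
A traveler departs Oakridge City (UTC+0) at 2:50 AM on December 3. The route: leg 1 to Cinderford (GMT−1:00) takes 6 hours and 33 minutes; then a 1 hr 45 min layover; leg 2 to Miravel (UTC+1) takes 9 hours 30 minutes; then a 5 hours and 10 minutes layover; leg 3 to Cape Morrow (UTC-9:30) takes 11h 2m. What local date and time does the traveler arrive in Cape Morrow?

Oakridge City is at UTC+0, so departure is already 2:50 AM UTC on Dec 3.
Add 6 hours 33 minutes leg 1 → 9:23 AM UTC.
Add 1 hour 45 minutes layover in Cinderford → 11:08 AM UTC.
Add 9 hours 30 minutes leg 2 → 8:38 PM UTC.
Add 5 hours 10 minutes layover in Miravel → 1:48 AM UTC (Dec 4).
Add 11 hours and 2 minutes leg 3 → 12:50 PM UTC.
Cape Morrow is UTC−9:30, so local arrival = 12:50 PM − 9:30 = 3:20 AM on Dec 4.

3:20 AM on December 4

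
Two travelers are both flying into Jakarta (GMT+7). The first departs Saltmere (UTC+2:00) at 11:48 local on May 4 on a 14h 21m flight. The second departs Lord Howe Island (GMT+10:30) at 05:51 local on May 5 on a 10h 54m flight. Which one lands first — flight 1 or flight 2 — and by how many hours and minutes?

Flight 1 in UTC: 11:48 − 2:00 = 09:48 on May 4.
+14 hours 21 minutes → arrive 00:09 UTC on May 5.
Flight 2 in UTC: 05:51 − 10:30 = 19:21 on May 4.
+10 hours 54 minutes → arrive 06:15 UTC on May 5.
Flight 1 lands earlier by 6 hours 6 minutes.

the first, by 6 hours 6 minutes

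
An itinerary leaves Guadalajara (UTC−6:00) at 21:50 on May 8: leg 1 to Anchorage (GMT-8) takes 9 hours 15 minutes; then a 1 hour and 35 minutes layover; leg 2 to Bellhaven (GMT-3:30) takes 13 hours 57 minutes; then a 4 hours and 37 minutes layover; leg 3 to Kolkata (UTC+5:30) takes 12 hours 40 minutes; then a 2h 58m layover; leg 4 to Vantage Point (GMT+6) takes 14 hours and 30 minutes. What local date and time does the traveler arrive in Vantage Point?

Convert departure to UTC: 21:50 + 6:00 = 03:50 UTC on May 9.
Add 9 hours and 15 minutes leg 1 → 13:05 UTC.
Add 1 hour and 35 minutes layover in Anchorage → 14:40 UTC.
Add 13 hours and 57 minutes leg 2 → 04:37 UTC (May 10).
Add 4 hours 37 minutes layover in Bellhaven → 09:14 UTC.
Add 12 hours and 40 minutes leg 3 → 21:54 UTC.
Add 2 hours 58 minutes layover in Kolkata → 00:52 UTC (May 11).
Add 14 hours 30 minutes leg 4 → 15:22 UTC.
Vantage Point is UTC+6:00, so local arrival = 15:22 + 6:00 = 21:22 on May 11.

21:22 on May 11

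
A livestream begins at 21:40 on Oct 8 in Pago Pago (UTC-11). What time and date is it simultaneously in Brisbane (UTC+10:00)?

18:40 on October 9

Brisbane is 21:00 ahead of Pago Pago.
Shift by the zone difference: 21:40 + 21:00 = 18:40 on Oct 9 in Brisbane.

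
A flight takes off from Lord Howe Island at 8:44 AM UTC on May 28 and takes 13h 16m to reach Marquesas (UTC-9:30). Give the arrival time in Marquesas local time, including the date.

Departure is given in UTC: 8:44 AM on May 28.
Add 13 hours 16 minutes → 10:00 PM UTC.
Marquesas is UTC−9:30: 10:00 PM − 9:30 = 12:30 PM on May 28.

12:30 PM on May 28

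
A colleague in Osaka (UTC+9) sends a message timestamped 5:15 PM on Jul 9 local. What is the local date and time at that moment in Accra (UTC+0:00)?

8:15 AM on Jul 9

Accra is 9:00 behind Osaka.
Shift by the zone difference: 5:15 PM − 9:00 = 8:15 AM on Jul 9 in Accra.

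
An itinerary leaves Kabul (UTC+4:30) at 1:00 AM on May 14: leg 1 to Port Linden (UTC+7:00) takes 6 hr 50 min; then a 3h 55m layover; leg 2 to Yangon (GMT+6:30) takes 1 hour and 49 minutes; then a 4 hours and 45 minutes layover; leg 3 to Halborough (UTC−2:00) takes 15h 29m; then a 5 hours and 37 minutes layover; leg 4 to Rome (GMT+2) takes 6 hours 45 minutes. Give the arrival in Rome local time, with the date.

Convert departure to UTC: 1:00 AM − 4:30 = 8:30 PM UTC on May 13.
Add 6 hours 50 minutes leg 1 → 3:20 AM UTC (May 14).
Add 3 hours 55 minutes layover in Port Linden → 7:15 AM UTC.
Add 1 hour 49 minutes leg 2 → 9:04 AM UTC.
Add 4 hours and 45 minutes layover in Yangon → 1:49 PM UTC.
Add 15 hours and 29 minutes leg 3 → 5:18 AM UTC (May 15).
Add 5 hours 37 minutes layover in Halborough → 10:55 AM UTC.
Add 6 hours and 45 minutes leg 4 → 5:40 PM UTC.
Rome is UTC+2:00, so local arrival = 5:40 PM + 2:00 = 7:40 PM on May 15.

7:40 PM on May 15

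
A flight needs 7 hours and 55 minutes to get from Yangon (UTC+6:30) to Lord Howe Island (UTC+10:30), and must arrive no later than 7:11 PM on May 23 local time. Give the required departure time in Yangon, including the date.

Target arrival in UTC: 7:11 PM − 10:30 = 8:41 AM on May 23.
Subtract 7 hours and 55 minutes → departure 12:46 AM UTC on May 23.
Yangon is UTC+6:30: 12:46 AM + 6:30 = 7:16 AM on May 23.

7:16 AM on May 23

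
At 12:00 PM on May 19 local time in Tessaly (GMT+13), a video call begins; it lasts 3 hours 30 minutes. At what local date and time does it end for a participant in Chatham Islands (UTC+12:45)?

3:15 PM on May 19

Convert start to UTC: 12:00 PM − 13:00 = 11:00 PM UTC on May 18.
Add 3 hours 30 minutes duration → 2:30 AM UTC (May 19).
Chatham Islands is UTC+12:45, so local end time = 2:30 AM + 12:45 = 3:15 PM on May 19.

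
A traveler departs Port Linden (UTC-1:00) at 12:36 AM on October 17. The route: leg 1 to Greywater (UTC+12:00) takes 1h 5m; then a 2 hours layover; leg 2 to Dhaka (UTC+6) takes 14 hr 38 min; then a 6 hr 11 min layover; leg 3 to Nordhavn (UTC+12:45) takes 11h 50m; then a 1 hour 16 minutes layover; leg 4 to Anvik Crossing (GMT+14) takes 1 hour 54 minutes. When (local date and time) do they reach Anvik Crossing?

6:30 AM on Oct 19

Convert departure to UTC: 12:36 AM + 1:00 = 1:36 AM UTC on Oct 17.
Add 1 hour and 5 minutes leg 1 → 2:41 AM UTC.
Add 2 hours layover in Greywater → 4:41 AM UTC.
Add 14 hours 38 minutes leg 2 → 7:19 PM UTC.
Add 6 hours and 11 minutes layover in Dhaka → 1:30 AM UTC (Oct 18).
Add 11 hours 50 minutes leg 3 → 1:20 PM UTC.
Add 1 hour and 16 minutes layover in Nordhavn → 2:36 PM UTC.
Add 1 hour and 54 minutes leg 4 → 4:30 PM UTC.
Anvik Crossing is UTC+14:00, so local arrival = 4:30 PM + 14:00 = 6:30 AM on Oct 19.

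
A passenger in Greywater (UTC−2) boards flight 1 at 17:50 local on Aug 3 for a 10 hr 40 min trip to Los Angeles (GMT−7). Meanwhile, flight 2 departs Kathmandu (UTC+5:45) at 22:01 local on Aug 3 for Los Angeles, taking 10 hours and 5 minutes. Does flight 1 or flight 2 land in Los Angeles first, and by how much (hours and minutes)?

Flight 1 in UTC: 17:50 + 2:00 = 19:50 on Aug 3.
+10 hours and 40 minutes → arrive 06:30 UTC on Aug 4.
Flight 2 in UTC: 22:01 − 5:45 = 16:16 on Aug 3.
+10 hours and 5 minutes → arrive 02:21 UTC on Aug 4.
Flight 2 lands earlier by 4 hours 9 minutes.

the second, by 4 hours 9 minutes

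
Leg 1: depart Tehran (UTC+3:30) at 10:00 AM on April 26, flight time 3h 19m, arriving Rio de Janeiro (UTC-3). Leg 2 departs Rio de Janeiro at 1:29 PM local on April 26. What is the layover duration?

Convert departure to UTC: 10:00 AM − 3:30 = 6:30 AM UTC on Apr 26.
Add 3 hours 19 minutes flight time → 9:49 AM UTC.
Rio de Janeiro is UTC−3:00, so local arrival = 9:49 AM − 3:00 = 6:49 AM on Apr 26.
Layover = 1:29 PM − 6:49 AM = 6 hours 40 minutes.

6 hours 40 minutes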